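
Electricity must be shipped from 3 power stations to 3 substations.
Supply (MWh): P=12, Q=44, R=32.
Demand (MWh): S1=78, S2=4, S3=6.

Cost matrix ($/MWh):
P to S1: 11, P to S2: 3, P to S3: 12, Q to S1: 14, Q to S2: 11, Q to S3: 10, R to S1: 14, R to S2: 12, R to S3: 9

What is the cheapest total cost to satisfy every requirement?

A cheapest plan:
  P→S1: 8 MWh
  P→S2: 4 MWh
  Q→S1: 44 MWh
  R→S1: 26 MWh
  R→S3: 6 MWh
Total cost = $1134.

1134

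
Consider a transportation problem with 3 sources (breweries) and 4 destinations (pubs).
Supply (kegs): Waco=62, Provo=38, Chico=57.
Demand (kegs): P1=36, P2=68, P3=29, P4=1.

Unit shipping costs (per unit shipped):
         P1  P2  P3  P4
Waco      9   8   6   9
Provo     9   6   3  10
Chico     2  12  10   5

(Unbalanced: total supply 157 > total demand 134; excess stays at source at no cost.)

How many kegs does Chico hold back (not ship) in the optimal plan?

20

An optimal plan:
  Waco->P2: 59 × 8 = 472
  Provo->P2: 9 × 6 = 54
  Provo->P3: 29 × 3 = 87
  Chico->P1: 36 × 2 = 72
  Chico->P4: 1 × 5 = 5
Total cost = 690.
Chico ships 37 of its 57, leaving 20.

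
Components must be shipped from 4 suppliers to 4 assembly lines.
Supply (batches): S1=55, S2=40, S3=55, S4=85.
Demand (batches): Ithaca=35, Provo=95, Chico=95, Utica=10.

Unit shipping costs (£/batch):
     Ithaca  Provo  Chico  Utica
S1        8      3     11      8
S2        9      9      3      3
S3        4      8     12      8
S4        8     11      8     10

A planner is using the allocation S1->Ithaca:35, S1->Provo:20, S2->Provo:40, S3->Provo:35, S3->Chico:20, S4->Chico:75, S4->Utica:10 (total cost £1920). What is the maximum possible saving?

Current plan cost = 35·8 + 20·3 + 40·9 + 35·8 + 20·12 + 75·8 + 10·10 = £1920.
Optimal plan:
  S1->Provo: 55 × £3 = £165
  S2->Chico: 30 × £3 = £90
  S2->Utica: 10 × £3 = £30
  S3->Ithaca: 35 × £4 = £140
  S3->Provo: 20 × £8 = £160
  S4->Provo: 20 × £11 = £220
  S4->Chico: 65 × £8 = £520
Optimal cost = £1325.
Saving = 1920 − 1325 = £595.

595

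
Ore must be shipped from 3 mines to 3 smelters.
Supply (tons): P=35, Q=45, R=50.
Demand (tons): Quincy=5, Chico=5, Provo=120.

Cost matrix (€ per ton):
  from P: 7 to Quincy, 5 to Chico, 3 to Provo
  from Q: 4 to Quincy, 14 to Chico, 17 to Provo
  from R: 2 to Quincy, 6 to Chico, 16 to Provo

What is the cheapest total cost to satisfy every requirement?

Optimal allocation:
  P→Provo: 35 × €3 = €105
  Q→Provo: 45 × €17 = €765
  R→Quincy: 5 × €2 = €10
  R→Chico: 5 × €6 = €30
  R→Provo: 40 × €16 = €640
Total = 105 + 765 + 10 + 30 + 640 = €1550.

1550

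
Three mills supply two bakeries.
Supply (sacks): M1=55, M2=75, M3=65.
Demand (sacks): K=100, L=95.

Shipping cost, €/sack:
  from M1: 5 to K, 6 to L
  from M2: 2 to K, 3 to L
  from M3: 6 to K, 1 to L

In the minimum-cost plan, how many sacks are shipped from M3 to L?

The minimum-cost plan:
  M1->K: 55 × €5 = €275
  M2->K: 45 × €2 = €90
  M2->L: 30 × €3 = €90
  M3->L: 65 × €1 = €65
Total cost = €520.
So M3→L carries 65 sacks.

65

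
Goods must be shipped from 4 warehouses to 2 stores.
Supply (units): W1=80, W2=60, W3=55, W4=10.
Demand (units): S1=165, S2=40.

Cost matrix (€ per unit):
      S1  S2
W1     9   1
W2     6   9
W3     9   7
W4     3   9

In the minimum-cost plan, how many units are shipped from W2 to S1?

Optimal shipments:
  W1->S1: 40 × €9 = €360
  W1->S2: 40 × €1 = €40
  W2->S1: 60 × €6 = €360
  W3->S1: 55 × €9 = €495
  W4->S1: 10 × €3 = €30
Total cost = €1285.
So W2→S1 carries 60 units.

60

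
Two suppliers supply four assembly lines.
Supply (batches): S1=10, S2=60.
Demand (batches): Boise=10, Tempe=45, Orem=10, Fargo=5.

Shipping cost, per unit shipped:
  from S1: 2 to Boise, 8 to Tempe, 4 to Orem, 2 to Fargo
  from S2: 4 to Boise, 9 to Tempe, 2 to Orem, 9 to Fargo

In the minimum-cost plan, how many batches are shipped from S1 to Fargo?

5

Optimal shipments:
  S1->Boise: 5 × 2 = 10
  S1->Fargo: 5 × 2 = 10
  S2->Boise: 5 × 4 = 20
  S2->Tempe: 45 × 9 = 405
  S2->Orem: 10 × 2 = 20
Total cost = 465.
So S1→Fargo carries 5 batches.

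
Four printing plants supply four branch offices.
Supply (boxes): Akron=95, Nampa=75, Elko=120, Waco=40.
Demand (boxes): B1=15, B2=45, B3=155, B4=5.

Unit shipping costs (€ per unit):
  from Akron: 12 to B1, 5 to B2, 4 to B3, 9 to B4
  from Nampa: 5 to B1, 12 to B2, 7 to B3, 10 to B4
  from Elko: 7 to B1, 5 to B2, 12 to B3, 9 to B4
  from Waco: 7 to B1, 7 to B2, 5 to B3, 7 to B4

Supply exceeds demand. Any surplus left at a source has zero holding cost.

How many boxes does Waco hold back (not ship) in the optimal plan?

Minimum-cost shipments:
  Akron→B3: 95 boxes
  Nampa→B1: 15 boxes
  Nampa→B3: 20 boxes
  Elko→B2: 45 boxes
  Elko→B4: 5 boxes
  Waco→B3: 40 boxes
Total cost = €1065.
Waco ships 40 of its 40, leaving 0.

0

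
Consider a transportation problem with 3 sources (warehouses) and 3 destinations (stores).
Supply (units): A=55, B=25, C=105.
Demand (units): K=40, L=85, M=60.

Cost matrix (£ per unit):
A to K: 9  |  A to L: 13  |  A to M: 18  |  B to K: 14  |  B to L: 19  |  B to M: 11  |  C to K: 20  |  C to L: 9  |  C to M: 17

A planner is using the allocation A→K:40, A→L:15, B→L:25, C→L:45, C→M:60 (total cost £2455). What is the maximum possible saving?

445

Current plan cost = 40·9 + 15·13 + 25·19 + 45·9 + 60·17 = £2455.
Optimal plan:
  A->K: 40 units
  A->M: 15 units
  B->M: 25 units
  C->L: 85 units
  C->M: 20 units
Optimal cost = £2010.
Saving = 2455 − 2010 = £445.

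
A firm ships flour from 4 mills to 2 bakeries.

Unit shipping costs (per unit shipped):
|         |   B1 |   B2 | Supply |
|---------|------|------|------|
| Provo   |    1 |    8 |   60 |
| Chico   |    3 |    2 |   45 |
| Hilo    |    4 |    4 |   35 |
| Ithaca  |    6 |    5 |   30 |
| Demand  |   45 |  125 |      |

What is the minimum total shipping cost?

An optimal shipping plan:
  Provo to B1: 45 × 1 = 45
  Provo to B2: 15 × 8 = 120
  Chico to B2: 45 × 2 = 90
  Hilo to B2: 35 × 4 = 140
  Ithaca to B2: 30 × 5 = 150
Total = 45 + 120 + 90 + 140 + 150 = 545.
(Supply check: Provo ships 60; Chico ships 45; Hilo ships 35; Ithaca ships 30.)

545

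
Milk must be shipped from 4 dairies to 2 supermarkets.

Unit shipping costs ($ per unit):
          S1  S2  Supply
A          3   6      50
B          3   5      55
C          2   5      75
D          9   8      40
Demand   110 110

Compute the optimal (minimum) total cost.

An optimal shipping plan:
  A→S1: 50 × $3 = $150
  B→S2: 55 × $5 = $275
  C→S1: 60 × $2 = $120
  C→S2: 15 × $5 = $75
  D→S2: 40 × $8 = $320
Total = 150 + 275 + 120 + 75 + 320 = $940.
(Supply check: A ships 50; B ships 55; C ships 75; D ships 40.)

940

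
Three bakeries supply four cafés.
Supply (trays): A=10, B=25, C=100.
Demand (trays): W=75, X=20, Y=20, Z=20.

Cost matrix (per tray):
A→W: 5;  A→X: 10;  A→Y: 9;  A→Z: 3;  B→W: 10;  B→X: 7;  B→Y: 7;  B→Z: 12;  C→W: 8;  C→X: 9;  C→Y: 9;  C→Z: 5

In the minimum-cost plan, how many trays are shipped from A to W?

The minimum-cost plan:
  A→W: 10 × 5 = 50
  B→X: 20 × 7 = 140
  B→Y: 5 × 7 = 35
  C→W: 65 × 8 = 520
  C→Y: 15 × 9 = 135
  C→Z: 20 × 5 = 100
Total cost = 980.
So A→W carries 10 trays.

10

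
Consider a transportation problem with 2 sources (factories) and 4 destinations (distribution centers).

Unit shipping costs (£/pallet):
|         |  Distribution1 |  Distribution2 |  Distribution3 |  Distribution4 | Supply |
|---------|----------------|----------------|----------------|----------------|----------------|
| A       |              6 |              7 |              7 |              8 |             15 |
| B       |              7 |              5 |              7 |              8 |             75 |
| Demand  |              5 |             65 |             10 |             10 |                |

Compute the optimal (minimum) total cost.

505

One minimum-cost allocation:
  A->Distribution1: 5 × £6 = £30
  A->Distribution3: 10 × £7 = £70
  B->Distribution2: 65 × £5 = £325
  B->Distribution4: 10 × £8 = £80
Total = 30 + 70 + 325 + 80 = £505.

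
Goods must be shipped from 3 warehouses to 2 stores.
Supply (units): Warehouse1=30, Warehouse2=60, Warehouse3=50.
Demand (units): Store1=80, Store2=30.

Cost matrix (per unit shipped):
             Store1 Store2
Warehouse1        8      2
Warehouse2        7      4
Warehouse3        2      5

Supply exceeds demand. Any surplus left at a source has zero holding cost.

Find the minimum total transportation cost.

An optimal shipping plan:
  Warehouse1→Store2: 30 × 2 = 60
  Warehouse2→Store1: 30 × 7 = 210
  Warehouse3→Store1: 50 × 2 = 100
Total = 60 + 210 + 100 = 370.

370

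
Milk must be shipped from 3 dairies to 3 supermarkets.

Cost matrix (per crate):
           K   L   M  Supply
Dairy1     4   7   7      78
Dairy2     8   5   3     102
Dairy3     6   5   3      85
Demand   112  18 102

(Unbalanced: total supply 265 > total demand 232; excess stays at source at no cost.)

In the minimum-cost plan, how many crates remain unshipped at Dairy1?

Minimum-cost shipments:
  Dairy1→K: 78 × 4 = 312
  Dairy2→L: 18 × 5 = 90
  Dairy2→M: 84 × 3 = 252
  Dairy3→K: 34 × 6 = 204
  Dairy3→M: 18 × 3 = 54
Total cost = 912.
Dairy1 ships 78 of its 78, leaving 0.

0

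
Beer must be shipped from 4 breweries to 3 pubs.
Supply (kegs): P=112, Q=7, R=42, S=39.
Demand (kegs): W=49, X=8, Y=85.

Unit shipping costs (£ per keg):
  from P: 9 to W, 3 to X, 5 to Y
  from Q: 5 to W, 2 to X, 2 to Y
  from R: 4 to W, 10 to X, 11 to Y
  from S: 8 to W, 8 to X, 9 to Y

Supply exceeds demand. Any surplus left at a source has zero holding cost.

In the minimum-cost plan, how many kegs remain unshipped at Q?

0

An optimal plan:
  P→X: 8 kegs
  P→Y: 85 kegs
  Q→W: 7 kegs
  R→W: 42 kegs
Total cost = £652.
Q ships 7 of its 7, leaving 0.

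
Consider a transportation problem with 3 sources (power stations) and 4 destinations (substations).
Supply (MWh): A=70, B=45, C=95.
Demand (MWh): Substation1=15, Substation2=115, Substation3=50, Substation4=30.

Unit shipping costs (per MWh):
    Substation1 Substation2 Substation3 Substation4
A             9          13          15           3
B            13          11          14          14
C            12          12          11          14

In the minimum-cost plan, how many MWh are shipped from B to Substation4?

0

Optimal shipments:
  A→Substation1: 15 × 9 = 135
  A→Substation2: 25 × 13 = 325
  A→Substation4: 30 × 3 = 90
  B→Substation2: 45 × 11 = 495
  C→Substation2: 45 × 12 = 540
  C→Substation3: 50 × 11 = 550
Total cost = 2135.
The route B→Substation4 is not used.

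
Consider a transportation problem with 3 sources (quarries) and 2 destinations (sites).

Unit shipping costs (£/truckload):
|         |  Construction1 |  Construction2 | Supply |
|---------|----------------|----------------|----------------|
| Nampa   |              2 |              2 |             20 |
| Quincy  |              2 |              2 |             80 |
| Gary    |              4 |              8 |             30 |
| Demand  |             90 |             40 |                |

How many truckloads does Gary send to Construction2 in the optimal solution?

The minimum-cost plan:
  Nampa→Construction1: 20 truckloads
  Quincy→Construction1: 40 truckloads
  Quincy→Construction2: 40 truckloads
  Gary→Construction1: 30 truckloads
Total cost = £320.
The route Gary→Construction2 is not used.

0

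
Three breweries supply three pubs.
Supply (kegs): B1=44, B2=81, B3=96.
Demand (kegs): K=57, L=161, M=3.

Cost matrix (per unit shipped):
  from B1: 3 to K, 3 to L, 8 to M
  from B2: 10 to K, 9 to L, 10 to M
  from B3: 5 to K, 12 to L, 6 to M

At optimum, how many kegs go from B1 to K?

0

Solving gives:
  B1–L: 44 × 3 = 132
  B2–L: 81 × 9 = 729
  B3–K: 57 × 5 = 285
  B3–L: 36 × 12 = 432
  B3–M: 3 × 6 = 18
Total cost = 1596.
The route B1→K is not used.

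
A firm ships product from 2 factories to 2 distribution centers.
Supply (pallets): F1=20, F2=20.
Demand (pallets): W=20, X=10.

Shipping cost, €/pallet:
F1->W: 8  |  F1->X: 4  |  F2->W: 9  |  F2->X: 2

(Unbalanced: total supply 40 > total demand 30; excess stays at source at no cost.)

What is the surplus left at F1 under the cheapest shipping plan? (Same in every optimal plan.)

0

Minimum-cost shipments:
  F1–W: 20 × €8 = €160
  F2–X: 10 × €2 = €20
Total cost = €180.
F1 ships 20 of its 20, leaving 0.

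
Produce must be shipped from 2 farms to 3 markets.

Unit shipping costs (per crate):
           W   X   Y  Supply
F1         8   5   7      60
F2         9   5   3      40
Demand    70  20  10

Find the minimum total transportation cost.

700

A cheapest plan:
  F1 to W: 60 × 8 = 480
  F2 to W: 10 × 9 = 90
  F2 to X: 20 × 5 = 100
  F2 to Y: 10 × 3 = 30
Total = 480 + 90 + 100 + 30 = 700.
(Supply check: F1 ships 60; F2 ships 40.)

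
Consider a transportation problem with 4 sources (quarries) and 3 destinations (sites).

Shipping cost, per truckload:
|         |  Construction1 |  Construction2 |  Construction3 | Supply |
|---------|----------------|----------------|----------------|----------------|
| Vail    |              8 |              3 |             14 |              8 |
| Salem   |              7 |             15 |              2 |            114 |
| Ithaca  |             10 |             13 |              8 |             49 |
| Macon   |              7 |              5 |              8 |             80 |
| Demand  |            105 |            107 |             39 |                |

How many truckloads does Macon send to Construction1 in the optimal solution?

0

Optimal shipments:
  Vail->Construction2: 8 × 3 = 24
  Salem->Construction1: 75 × 7 = 525
  Salem->Construction3: 39 × 2 = 78
  Ithaca->Construction1: 30 × 10 = 300
  Ithaca->Construction2: 19 × 13 = 247
  Macon->Construction2: 80 × 5 = 400
Total cost = 1574.
The route Macon→Construction1 is not used.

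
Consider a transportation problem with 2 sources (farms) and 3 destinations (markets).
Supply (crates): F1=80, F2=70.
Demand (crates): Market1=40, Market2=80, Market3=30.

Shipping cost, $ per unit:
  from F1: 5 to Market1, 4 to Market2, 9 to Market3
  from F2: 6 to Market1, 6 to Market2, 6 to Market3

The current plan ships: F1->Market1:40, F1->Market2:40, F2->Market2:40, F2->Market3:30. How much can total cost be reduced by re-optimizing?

Current plan cost = 40·5 + 40·4 + 40·6 + 30·6 = $780.
Optimal plan:
  F1→Market2: 80 × $4 = $320
  F2→Market1: 40 × $6 = $240
  F2→Market3: 30 × $6 = $180
Optimal cost = $740.
Saving = 780 − 740 = $40.

40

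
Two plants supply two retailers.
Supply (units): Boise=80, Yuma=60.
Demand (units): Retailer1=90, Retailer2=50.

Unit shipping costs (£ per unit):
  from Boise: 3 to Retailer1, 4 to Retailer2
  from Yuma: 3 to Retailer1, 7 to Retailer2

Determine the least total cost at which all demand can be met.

470

An optimal shipping plan:
  Boise to Retailer1: 30 × £3 = £90
  Boise to Retailer2: 50 × £4 = £200
  Yuma to Retailer1: 60 × £3 = £180
Total = 90 + 200 + 180 = £470.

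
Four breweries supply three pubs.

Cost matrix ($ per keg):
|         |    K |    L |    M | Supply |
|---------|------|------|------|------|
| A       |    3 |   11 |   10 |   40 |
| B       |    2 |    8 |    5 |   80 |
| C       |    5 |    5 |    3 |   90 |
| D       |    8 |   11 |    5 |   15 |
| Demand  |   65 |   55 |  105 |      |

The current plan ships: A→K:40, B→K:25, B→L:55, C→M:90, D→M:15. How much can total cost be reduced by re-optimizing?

Current plan cost = 40·3 + 25·2 + 55·8 + 90·3 + 15·5 = $955.
Optimal plan:
  A–K: 40 × $3 = $120
  B–K: 25 × $2 = $50
  B–M: 55 × $5 = $275
  C–L: 55 × $5 = $275
  C–M: 35 × $3 = $105
  D–M: 15 × $5 = $75
Optimal cost = $900.
Saving = 955 − 900 = $55.

55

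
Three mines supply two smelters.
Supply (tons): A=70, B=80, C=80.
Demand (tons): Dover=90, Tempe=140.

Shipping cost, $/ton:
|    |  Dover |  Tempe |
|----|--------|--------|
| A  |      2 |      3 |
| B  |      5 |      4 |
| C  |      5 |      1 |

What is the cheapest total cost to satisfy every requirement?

560

A cheapest plan:
  A→Dover: 70 × $2 = $140
  B→Dover: 20 × $5 = $100
  B→Tempe: 60 × $4 = $240
  C→Tempe: 80 × $1 = $80
Total = 140 + 100 + 240 + 80 = $560.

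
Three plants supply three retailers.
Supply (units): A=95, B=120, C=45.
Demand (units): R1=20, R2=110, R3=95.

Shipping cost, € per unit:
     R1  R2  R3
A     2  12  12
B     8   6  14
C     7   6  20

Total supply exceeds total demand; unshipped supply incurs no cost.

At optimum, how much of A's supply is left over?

Minimum-cost shipments:
  A->R1: 20 × €2 = €40
  A->R3: 75 × €12 = €900
  B->R2: 100 × €6 = €600
  B->R3: 20 × €14 = €280
  C->R2: 10 × €6 = €60
Total cost = €1880.
A ships 95 of its 95, leaving 0.

0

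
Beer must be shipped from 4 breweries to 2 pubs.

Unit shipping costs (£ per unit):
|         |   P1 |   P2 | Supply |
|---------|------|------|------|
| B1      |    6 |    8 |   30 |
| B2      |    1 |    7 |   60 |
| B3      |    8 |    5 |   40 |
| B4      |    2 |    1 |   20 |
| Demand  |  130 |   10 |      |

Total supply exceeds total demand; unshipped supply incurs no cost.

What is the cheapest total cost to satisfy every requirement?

An optimal shipping plan:
  B1→P1: 30 kegs
  B2→P1: 60 kegs
  B3→P1: 20 kegs
  B3→P2: 10 kegs
  B4→P1: 20 kegs
Total cost = £490.
(Supply check: B1 ships 30; B2 ships 60; B3 ships 30; B4 ships 20.)

490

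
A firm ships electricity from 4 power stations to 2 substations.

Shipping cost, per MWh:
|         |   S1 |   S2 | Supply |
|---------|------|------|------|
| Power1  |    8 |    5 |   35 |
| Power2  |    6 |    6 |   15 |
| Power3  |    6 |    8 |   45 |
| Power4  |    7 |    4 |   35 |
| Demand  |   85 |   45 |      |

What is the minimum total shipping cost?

750

An optimal shipping plan:
  Power1->S1: 25 × 8 = 200
  Power1->S2: 10 × 5 = 50
  Power2->S1: 15 × 6 = 90
  Power3->S1: 45 × 6 = 270
  Power4->S2: 35 × 4 = 140
Total = 200 + 50 + 90 + 270 + 140 = 750.
(Supply check: Power1 ships 35; Power2 ships 15; Power3 ships 45; Power4 ships 35.)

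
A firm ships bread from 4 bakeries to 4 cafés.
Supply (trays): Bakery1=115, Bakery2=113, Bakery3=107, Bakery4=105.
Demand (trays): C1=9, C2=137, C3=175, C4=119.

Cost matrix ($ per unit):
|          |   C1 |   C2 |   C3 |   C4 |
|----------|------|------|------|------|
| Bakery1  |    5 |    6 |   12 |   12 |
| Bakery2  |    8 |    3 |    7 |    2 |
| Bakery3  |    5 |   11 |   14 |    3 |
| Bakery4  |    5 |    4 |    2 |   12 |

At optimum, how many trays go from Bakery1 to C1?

9

Solving gives:
  Bakery1 to C1: 9 × $5 = $45
  Bakery1 to C2: 106 × $6 = $636
  Bakery2 to C2: 31 × $3 = $93
  Bakery2 to C3: 70 × $7 = $490
  Bakery2 to C4: 12 × $2 = $24
  Bakery3 to C4: 107 × $3 = $321
  Bakery4 to C3: 105 × $2 = $210
Total cost = $1819.
So Bakery1→C1 carries 9 trays.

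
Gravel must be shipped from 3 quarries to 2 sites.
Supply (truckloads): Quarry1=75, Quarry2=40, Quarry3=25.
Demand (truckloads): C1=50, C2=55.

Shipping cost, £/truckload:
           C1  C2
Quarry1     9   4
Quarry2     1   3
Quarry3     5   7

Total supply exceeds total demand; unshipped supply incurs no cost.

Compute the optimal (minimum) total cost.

310

An optimal shipping plan:
  Quarry1–C2: 55 truckloads
  Quarry2–C1: 40 truckloads
  Quarry3–C1: 10 truckloads
Total cost = £310.
(Supply check: Quarry1 ships 55; Quarry2 ships 40; Quarry3 ships 10.)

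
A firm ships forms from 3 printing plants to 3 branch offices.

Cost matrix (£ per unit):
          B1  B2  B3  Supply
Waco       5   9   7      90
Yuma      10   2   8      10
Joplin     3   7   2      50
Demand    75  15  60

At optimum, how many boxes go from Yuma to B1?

The minimum-cost plan:
  Waco–B1: 75 × £5 = £375
  Waco–B2: 5 × £9 = £45
  Waco–B3: 10 × £7 = £70
  Yuma–B2: 10 × £2 = £20
  Joplin–B3: 50 × £2 = £100
Total cost = £610.
The route Yuma→B1 is not used.

0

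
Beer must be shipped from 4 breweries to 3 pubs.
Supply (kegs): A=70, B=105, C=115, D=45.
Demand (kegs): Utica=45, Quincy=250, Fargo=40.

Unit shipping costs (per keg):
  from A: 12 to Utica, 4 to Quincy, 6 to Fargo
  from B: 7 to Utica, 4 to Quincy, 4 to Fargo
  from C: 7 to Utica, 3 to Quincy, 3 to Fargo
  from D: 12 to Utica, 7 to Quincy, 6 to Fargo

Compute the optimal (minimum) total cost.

1455

A cheapest plan:
  A->Quincy: 70 × 4 = 280
  B->Utica: 45 × 7 = 315
  B->Quincy: 60 × 4 = 240
  C->Quincy: 115 × 3 = 345
  D->Quincy: 5 × 7 = 35
  D->Fargo: 40 × 6 = 240
Total = 280 + 315 + 240 + 345 + 35 + 240 = 1455.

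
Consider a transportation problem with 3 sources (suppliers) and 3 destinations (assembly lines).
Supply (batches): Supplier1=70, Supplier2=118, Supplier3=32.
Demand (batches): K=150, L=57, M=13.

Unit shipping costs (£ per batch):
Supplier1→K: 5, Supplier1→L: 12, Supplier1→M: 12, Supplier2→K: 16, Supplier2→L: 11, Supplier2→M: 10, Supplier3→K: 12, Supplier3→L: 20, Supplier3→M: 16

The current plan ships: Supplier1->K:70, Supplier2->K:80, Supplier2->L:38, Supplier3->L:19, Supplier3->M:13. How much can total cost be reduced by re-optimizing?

377

Current plan cost = 70·5 + 80·16 + 38·11 + 19·20 + 13·16 = £2636.
Optimal plan:
  Supplier1 to K: 70 × £5 = £350
  Supplier2 to K: 48 × £16 = £768
  Supplier2 to L: 57 × £11 = £627
  Supplier2 to M: 13 × £10 = £130
  Supplier3 to K: 32 × £12 = £384
Optimal cost = £2259.
Saving = 2636 − 2259 = £377.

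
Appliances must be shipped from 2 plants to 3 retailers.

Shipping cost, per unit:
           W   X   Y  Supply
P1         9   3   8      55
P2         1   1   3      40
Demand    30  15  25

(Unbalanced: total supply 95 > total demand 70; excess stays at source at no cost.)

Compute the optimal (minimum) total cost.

225

A cheapest plan:
  P1->X: 15 units
  P1->Y: 15 units
  P2->W: 30 units
  P2->Y: 10 units
Total cost = 225.
(Supply check: P1 ships 30; P2 ships 40.)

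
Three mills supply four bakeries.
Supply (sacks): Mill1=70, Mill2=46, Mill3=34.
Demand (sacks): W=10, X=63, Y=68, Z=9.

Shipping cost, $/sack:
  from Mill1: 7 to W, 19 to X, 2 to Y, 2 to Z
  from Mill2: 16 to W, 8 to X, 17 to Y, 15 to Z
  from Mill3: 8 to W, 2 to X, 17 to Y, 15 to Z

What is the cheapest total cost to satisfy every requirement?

685

Optimal allocation:
  Mill1–Y: 68 × $2 = $136
  Mill1–Z: 2 × $2 = $4
  Mill2–X: 39 × $8 = $312
  Mill2–Z: 7 × $15 = $105
  Mill3–W: 10 × $8 = $80
  Mill3–X: 24 × $2 = $48
Total = 136 + 4 + 312 + 105 + 80 + 48 = $685.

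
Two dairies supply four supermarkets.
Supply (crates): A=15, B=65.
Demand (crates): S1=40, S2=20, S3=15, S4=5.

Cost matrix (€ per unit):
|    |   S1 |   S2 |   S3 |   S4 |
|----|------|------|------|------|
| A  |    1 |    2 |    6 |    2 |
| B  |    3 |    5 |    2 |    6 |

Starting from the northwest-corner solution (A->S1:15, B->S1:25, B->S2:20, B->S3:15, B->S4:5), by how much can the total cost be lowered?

20

Current plan cost = 15·1 + 25·3 + 20·5 + 15·2 + 5·6 = €250.
Optimal plan:
  A to S2: 10 × €2 = €20
  A to S4: 5 × €2 = €10
  B to S1: 40 × €3 = €120
  B to S2: 10 × €5 = €50
  B to S3: 15 × €2 = €30
Optimal cost = €230.
Saving = 250 − 230 = €20.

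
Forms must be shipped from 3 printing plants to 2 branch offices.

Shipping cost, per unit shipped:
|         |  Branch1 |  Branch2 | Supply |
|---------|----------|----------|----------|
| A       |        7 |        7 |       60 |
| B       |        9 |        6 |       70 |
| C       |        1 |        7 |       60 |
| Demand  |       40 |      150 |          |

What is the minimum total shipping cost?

An optimal shipping plan:
  A–Branch2: 60 × 7 = 420
  B–Branch2: 70 × 6 = 420
  C–Branch1: 40 × 1 = 40
  C–Branch2: 20 × 7 = 140
Total = 420 + 420 + 40 + 140 = 1020.

1020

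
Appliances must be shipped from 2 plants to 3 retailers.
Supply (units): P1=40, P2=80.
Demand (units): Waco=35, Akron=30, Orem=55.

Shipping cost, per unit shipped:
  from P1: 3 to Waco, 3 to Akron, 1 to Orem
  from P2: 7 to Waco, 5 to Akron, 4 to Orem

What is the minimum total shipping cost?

Optimal allocation:
  P1 to Waco: 35 × 3 = 105
  P1 to Orem: 5 × 1 = 5
  P2 to Akron: 30 × 5 = 150
  P2 to Orem: 50 × 4 = 200
Total = 105 + 5 + 150 + 200 = 460.
(Supply check: P1 ships 40; P2 ships 80.)

460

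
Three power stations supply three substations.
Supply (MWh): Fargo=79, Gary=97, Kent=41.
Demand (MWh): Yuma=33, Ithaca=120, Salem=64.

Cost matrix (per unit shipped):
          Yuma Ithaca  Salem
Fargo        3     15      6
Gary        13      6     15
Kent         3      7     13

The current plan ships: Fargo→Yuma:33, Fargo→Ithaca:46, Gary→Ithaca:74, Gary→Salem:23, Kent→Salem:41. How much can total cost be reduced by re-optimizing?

Current plan cost = 33·3 + 46·15 + 74·6 + 23·15 + 41·13 = 2111.
Optimal plan:
  Fargo to Yuma: 15 MWh
  Fargo to Salem: 64 MWh
  Gary to Ithaca: 97 MWh
  Kent to Yuma: 18 MWh
  Kent to Ithaca: 23 MWh
Optimal cost = 1226.
Saving = 2111 − 1226 = 885.

885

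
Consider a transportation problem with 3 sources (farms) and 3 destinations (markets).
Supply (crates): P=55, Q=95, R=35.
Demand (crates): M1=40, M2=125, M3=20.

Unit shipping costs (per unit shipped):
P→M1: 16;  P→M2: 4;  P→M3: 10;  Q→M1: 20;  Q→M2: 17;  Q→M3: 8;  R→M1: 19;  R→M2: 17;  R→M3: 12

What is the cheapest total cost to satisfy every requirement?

2335

Optimal allocation:
  P to M2: 55 × 4 = 220
  Q to M1: 5 × 20 = 100
  Q to M2: 70 × 17 = 1190
  Q to M3: 20 × 8 = 160
  R to M1: 35 × 19 = 665
Total = 220 + 100 + 1190 + 160 + 665 = 2335.
(Supply check: P ships 55; Q ships 95; R ships 35.)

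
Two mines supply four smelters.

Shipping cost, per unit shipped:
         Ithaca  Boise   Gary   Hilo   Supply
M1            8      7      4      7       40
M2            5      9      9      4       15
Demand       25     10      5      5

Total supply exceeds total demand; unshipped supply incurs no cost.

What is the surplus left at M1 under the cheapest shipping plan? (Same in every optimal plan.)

10

An optimal plan:
  M1 to Ithaca: 10 tons
  M1 to Boise: 10 tons
  M1 to Gary: 5 tons
  M1 to Hilo: 5 tons
  M2 to Ithaca: 15 tons
Total cost = 280.
M1 ships 30 of its 40, leaving 10.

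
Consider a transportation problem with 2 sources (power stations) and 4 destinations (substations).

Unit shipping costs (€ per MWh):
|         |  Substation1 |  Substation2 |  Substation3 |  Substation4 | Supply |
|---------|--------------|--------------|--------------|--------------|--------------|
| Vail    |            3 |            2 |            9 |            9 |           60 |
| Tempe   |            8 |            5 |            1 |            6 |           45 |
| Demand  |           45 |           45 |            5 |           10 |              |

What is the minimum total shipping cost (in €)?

A cheapest plan:
  Vail to Substation1: 45 × €3 = €135
  Vail to Substation2: 15 × €2 = €30
  Tempe to Substation2: 30 × €5 = €150
  Tempe to Substation3: 5 × €1 = €5
  Tempe to Substation4: 10 × €6 = €60
Total = 135 + 30 + 150 + 5 + 60 = €380.
(Supply check: Vail ships 60; Tempe ships 45.)

380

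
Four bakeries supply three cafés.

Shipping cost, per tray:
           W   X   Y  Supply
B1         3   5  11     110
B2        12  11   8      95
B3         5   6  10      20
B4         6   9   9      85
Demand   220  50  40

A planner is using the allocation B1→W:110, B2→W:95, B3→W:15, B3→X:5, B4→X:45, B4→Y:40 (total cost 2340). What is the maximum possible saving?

Current plan cost = 110·3 + 95·12 + 15·5 + 5·6 + 45·9 + 40·9 = 2340.
Optimal plan:
  B1 to W: 110 × 3 = 330
  B2 to W: 5 × 12 = 60
  B2 to X: 50 × 11 = 550
  B2 to Y: 40 × 8 = 320
  B3 to W: 20 × 5 = 100
  B4 to W: 85 × 6 = 510
Optimal cost = 1870.
Saving = 2340 − 1870 = 470.

470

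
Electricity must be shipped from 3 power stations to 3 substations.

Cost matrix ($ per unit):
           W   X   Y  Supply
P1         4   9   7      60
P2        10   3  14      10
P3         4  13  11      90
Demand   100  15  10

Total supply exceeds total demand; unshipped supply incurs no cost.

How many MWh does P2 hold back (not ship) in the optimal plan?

An optimal plan:
  P1→W: 10 × $4 = $40
  P1→X: 5 × $9 = $45
  P1→Y: 10 × $7 = $70
  P2→X: 10 × $3 = $30
  P3→W: 90 × $4 = $360
Total cost = $545.
P2 ships 10 of its 10, leaving 0.

0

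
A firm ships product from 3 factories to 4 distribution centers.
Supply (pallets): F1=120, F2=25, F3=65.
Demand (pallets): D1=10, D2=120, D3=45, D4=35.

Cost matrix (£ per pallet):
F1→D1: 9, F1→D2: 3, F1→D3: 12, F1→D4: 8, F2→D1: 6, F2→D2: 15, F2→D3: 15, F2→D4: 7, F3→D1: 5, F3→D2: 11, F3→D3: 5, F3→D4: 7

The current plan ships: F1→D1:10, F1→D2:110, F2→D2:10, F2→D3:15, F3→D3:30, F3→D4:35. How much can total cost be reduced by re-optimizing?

Current plan cost = 10·9 + 110·3 + 10·15 + 15·15 + 30·5 + 35·7 = £1190.
Optimal plan:
  F1->D2: 120 × £3 = £360
  F2->D4: 25 × £7 = £175
  F3->D1: 10 × £5 = £50
  F3->D3: 45 × £5 = £225
  F3->D4: 10 × £7 = £70
Optimal cost = £880.
Saving = 1190 − 880 = £310.

310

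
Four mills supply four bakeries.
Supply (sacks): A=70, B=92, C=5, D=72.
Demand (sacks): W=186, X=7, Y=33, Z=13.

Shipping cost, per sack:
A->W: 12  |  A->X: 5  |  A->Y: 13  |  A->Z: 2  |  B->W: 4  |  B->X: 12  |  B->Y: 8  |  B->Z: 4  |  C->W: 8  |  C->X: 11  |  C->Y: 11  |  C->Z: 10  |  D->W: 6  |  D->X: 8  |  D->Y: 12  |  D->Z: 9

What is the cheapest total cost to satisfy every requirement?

An optimal shipping plan:
  A–W: 17 × 12 = 204
  A–X: 7 × 5 = 35
  A–Y: 33 × 13 = 429
  A–Z: 13 × 2 = 26
  B–W: 92 × 4 = 368
  C–W: 5 × 8 = 40
  D–W: 72 × 6 = 432
Total = 204 + 35 + 429 + 26 + 368 + 40 + 432 = 1534.
(Supply check: A ships 70; B ships 92; C ships 5; D ships 72.)

1534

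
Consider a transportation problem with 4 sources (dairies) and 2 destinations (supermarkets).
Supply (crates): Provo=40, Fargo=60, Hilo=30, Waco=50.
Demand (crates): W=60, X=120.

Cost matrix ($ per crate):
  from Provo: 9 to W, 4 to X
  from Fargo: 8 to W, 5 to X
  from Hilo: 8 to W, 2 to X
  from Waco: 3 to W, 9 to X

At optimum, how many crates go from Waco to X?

0

Optimal shipments:
  Provo->X: 40 crates
  Fargo->W: 10 crates
  Fargo->X: 50 crates
  Hilo->X: 30 crates
  Waco->W: 50 crates
Total cost = $700.
The route Waco→X is not used.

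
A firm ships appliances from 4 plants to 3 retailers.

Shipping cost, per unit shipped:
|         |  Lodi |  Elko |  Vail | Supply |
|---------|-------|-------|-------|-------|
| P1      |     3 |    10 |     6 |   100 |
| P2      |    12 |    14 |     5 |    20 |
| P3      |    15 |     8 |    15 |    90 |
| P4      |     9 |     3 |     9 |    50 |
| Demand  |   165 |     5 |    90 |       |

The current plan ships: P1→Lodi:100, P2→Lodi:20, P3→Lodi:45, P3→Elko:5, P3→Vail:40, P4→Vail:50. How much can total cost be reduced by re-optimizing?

140

Current plan cost = 100·3 + 20·12 + 45·15 + 5·8 + 40·15 + 50·9 = 2305.
Optimal plan:
  P1→Lodi: 100 × 3 = 300
  P2→Vail: 20 × 5 = 100
  P3→Lodi: 65 × 15 = 975
  P3→Elko: 5 × 8 = 40
  P3→Vail: 20 × 15 = 300
  P4→Vail: 50 × 9 = 450
Optimal cost = 2165.
Saving = 2305 − 2165 = 140.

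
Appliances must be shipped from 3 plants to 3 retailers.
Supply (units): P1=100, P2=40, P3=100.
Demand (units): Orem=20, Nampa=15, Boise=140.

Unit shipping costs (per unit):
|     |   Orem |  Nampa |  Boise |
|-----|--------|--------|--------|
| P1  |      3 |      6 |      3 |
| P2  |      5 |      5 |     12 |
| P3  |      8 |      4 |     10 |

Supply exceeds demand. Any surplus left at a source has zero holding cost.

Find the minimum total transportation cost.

Optimal allocation:
  P1–Boise: 100 units
  P2–Orem: 20 units
  P3–Nampa: 15 units
  P3–Boise: 40 units
Total cost = 860.

860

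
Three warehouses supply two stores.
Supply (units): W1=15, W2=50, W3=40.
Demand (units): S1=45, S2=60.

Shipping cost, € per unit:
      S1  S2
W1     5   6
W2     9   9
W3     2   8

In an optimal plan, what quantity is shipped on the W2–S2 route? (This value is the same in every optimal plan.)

50

Solving gives:
  W1→S1: 5 × €5 = €25
  W1→S2: 10 × €6 = €60
  W2→S2: 50 × €9 = €450
  W3→S1: 40 × €2 = €80
Total cost = €615.
So W2→S2 carries 50 units.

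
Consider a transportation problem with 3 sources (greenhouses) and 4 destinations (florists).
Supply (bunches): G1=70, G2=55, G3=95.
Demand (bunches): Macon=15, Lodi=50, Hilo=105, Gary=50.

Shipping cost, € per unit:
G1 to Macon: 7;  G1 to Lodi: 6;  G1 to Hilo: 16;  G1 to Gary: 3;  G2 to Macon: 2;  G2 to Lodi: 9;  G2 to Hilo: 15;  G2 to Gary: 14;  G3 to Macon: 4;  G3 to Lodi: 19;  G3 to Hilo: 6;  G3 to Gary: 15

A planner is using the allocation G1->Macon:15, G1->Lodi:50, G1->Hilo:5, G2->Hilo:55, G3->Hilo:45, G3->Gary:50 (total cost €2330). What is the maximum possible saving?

1040

Current plan cost = 15·7 + 50·6 + 5·16 + 55·15 + 45·6 + 50·15 = €2330.
Optimal plan:
  G1->Lodi: 20 × €6 = €120
  G1->Gary: 50 × €3 = €150
  G2->Macon: 15 × €2 = €30
  G2->Lodi: 30 × €9 = €270
  G2->Hilo: 10 × €15 = €150
  G3->Hilo: 95 × €6 = €570
Optimal cost = €1290.
Saving = 2330 − 1290 = €1040.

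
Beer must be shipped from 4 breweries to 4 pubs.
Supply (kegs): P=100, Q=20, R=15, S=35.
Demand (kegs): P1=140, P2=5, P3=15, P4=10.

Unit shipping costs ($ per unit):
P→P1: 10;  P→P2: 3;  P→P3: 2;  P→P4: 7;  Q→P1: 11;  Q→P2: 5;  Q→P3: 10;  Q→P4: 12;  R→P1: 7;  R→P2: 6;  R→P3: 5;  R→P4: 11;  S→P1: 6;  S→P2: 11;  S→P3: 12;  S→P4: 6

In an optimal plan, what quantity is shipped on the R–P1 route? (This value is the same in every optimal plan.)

Optimal shipments:
  P–P1: 70 × $10 = $700
  P–P2: 5 × $3 = $15
  P–P3: 15 × $2 = $30
  P–P4: 10 × $7 = $70
  Q–P1: 20 × $11 = $220
  R–P1: 15 × $7 = $105
  S–P1: 35 × $6 = $210
Total cost = $1350.
So R→P1 carries 15 kegs.

15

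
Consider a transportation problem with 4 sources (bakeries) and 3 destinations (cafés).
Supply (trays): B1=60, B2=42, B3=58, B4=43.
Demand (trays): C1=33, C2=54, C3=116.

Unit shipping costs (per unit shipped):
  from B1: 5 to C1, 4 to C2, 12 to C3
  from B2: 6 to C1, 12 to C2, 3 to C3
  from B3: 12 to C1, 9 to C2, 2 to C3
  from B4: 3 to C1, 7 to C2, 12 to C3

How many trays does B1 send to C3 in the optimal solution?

6

Solving gives:
  B1 to C2: 54 × 4 = 216
  B1 to C3: 6 × 12 = 72
  B2 to C3: 42 × 3 = 126
  B3 to C3: 58 × 2 = 116
  B4 to C1: 33 × 3 = 99
  B4 to C3: 10 × 12 = 120
Total cost = 749.
So B1→C3 carries 6 trays.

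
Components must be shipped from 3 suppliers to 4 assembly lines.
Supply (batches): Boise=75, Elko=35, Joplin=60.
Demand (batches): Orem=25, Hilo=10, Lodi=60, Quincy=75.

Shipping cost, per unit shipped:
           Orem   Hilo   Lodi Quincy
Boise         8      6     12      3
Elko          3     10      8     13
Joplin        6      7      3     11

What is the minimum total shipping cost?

Optimal allocation:
  Boise–Quincy: 75 × 3 = 225
  Elko–Orem: 25 × 3 = 75
  Elko–Hilo: 10 × 10 = 100
  Joplin–Lodi: 60 × 3 = 180
Total = 225 + 75 + 100 + 180 = 580.
(Supply check: Boise ships 75; Elko ships 35; Joplin ships 60.)

580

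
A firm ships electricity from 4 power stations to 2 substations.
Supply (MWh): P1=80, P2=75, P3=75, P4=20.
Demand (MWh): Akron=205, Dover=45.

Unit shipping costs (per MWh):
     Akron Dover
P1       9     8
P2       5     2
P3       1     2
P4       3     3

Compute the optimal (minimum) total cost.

1095

A cheapest plan:
  P1 to Akron: 80 × 9 = 720
  P2 to Akron: 30 × 5 = 150
  P2 to Dover: 45 × 2 = 90
  P3 to Akron: 75 × 1 = 75
  P4 to Akron: 20 × 3 = 60
Total = 720 + 150 + 90 + 75 + 60 = 1095.
(Supply check: P1 ships 80; P2 ships 75; P3 ships 75; P4 ships 20.)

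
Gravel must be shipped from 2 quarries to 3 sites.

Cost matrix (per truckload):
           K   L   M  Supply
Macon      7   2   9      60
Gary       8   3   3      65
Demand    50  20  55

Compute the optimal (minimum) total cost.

565

A cheapest plan:
  Macon→K: 50 × 7 = 350
  Macon→L: 10 × 2 = 20
  Gary→L: 10 × 3 = 30
  Gary→M: 55 × 3 = 165
Total = 350 + 20 + 30 + 165 = 565.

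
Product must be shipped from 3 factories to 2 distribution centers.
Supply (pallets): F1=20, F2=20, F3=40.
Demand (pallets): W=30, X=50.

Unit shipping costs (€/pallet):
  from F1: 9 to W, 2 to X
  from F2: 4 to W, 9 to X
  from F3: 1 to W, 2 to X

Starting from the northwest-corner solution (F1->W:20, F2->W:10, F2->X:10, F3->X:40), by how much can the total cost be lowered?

Current plan cost = 20·9 + 10·4 + 10·9 + 40·2 = €390.
Optimal plan:
  F1->X: 20 pallets
  F2->W: 20 pallets
  F3->W: 10 pallets
  F3->X: 30 pallets
Optimal cost = €190.
Saving = 390 − 190 = €200.

200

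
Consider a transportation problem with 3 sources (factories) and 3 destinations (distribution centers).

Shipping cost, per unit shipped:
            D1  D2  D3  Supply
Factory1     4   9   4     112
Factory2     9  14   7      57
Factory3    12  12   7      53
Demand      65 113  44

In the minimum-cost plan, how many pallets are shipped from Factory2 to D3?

44

The minimum-cost plan:
  Factory1→D1: 52 × 4 = 208
  Factory1→D2: 60 × 9 = 540
  Factory2→D1: 13 × 9 = 117
  Factory2→D3: 44 × 7 = 308
  Factory3→D2: 53 × 12 = 636
Total cost = 1809.
So Factory2→D3 carries 44 pallets.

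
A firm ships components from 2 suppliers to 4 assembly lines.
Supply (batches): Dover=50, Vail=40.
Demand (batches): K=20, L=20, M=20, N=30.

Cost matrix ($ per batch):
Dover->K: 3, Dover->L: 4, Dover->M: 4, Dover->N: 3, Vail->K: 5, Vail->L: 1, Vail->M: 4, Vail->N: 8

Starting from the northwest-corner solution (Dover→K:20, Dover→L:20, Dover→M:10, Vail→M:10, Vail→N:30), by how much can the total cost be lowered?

Current plan cost = 20·3 + 20·4 + 10·4 + 10·4 + 30·8 = $460.
Optimal plan:
  Dover–K: 20 batches
  Dover–N: 30 batches
  Vail–L: 20 batches
  Vail–M: 20 batches
Optimal cost = $250.
Saving = 460 − 250 = $210.

210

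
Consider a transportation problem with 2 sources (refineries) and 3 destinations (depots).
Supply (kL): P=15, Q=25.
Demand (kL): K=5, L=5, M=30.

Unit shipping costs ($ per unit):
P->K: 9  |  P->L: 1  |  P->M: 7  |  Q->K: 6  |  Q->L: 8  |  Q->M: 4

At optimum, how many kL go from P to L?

The minimum-cost plan:
  P→K: 5 kL
  P→L: 5 kL
  P→M: 5 kL
  Q→M: 25 kL
Total cost = $185.
So P→L carries 5 kL.

5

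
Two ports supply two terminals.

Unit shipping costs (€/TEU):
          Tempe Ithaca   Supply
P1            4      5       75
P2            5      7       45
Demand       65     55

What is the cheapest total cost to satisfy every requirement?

580

Optimal allocation:
  P1->Tempe: 20 × €4 = €80
  P1->Ithaca: 55 × €5 = €275
  P2->Tempe: 45 × €5 = €225
Total = 80 + 275 + 225 = €580.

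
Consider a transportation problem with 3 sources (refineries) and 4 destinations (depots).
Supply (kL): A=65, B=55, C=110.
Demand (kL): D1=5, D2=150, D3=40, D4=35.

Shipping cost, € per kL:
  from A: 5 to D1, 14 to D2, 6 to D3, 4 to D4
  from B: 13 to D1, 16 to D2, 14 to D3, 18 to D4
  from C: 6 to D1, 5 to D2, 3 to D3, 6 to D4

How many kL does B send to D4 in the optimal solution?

0

Solving gives:
  A to D3: 30 kL
  A to D4: 35 kL
  B to D1: 5 kL
  B to D2: 50 kL
  C to D2: 100 kL
  C to D3: 10 kL
Total cost = €1715.
The route B→D4 is not used.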